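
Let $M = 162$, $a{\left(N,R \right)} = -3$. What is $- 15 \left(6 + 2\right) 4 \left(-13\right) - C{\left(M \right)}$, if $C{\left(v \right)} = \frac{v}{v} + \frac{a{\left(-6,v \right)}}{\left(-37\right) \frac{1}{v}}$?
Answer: $\frac{230357}{37} \approx 6225.9$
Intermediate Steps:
$C{\left(v \right)} = 1 + \frac{3 v}{37}$ ($C{\left(v \right)} = \frac{v}{v} - \frac{3}{\left(-37\right) \frac{1}{v}} = 1 - 3 \left(- \frac{v}{37}\right) = 1 + \frac{3 v}{37}$)
$- 15 \left(6 + 2\right) 4 \left(-13\right) - C{\left(M \right)} = - 15 \left(6 + 2\right) 4 \left(-13\right) - \left(1 + \frac{3}{37} \cdot 162\right) = - 15 \cdot 8 \cdot 4 \left(-13\right) - \left(1 + \frac{486}{37}\right) = \left(-15\right) 32 \left(-13\right) - \frac{523}{37} = \left(-480\right) \left(-13\right) - \frac{523}{37} = 6240 - \frac{523}{37} = \frac{230357}{37}$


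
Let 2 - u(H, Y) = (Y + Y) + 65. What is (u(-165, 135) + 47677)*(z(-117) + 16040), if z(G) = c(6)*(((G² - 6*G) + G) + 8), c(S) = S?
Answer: 4816399808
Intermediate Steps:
u(H, Y) = -63 - 2*Y (u(H, Y) = 2 - ((Y + Y) + 65) = 2 - (2*Y + 65) = 2 - (65 + 2*Y) = 2 + (-65 - 2*Y) = -63 - 2*Y)
z(G) = 48 - 30*G + 6*G² (z(G) = 6*(((G² - 6*G) + G) + 8) = 6*((G² - 5*G) + 8) = 6*(8 + G² - 5*G) = 48 - 30*G + 6*G²)
(u(-165, 135) + 47677)*(z(-117) + 16040) = ((-63 - 2*135) + 47677)*((48 - 30*(-117) + 6*(-117)²) + 16040) = ((-63 - 270) + 47677)*((48 + 3510 + 6*13689) + 16040) = (-333 + 47677)*((48 + 3510 + 82134) + 16040) = 47344*(85692 + 16040) = 47344*101732 = 4816399808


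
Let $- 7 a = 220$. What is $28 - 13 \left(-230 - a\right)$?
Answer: $\frac{18266}{7} \approx 2609.4$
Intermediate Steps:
$a = - \frac{220}{7}$ ($a = \left(- \frac{1}{7}\right) 220 = - \frac{220}{7} \approx -31.429$)
$28 - 13 \left(-230 - a\right) = 28 - 13 \left(-230 - - \frac{220}{7}\right) = 28 - 13 \left(-230 + \frac{220}{7}\right) = 28 - - \frac{18070}{7} = 28 + \frac{18070}{7} = \frac{18266}{7}$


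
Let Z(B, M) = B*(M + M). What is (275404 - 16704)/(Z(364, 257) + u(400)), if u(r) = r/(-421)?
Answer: 27228175/19691754 ≈ 1.3827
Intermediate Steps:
Z(B, M) = 2*B*M (Z(B, M) = B*(2*M) = 2*B*M)
u(r) = -r/421 (u(r) = r*(-1/421) = -r/421)
(275404 - 16704)/(Z(364, 257) + u(400)) = (275404 - 16704)/(2*364*257 - 1/421*400) = 258700/(187096 - 400/421) = 258700/(78767016/421) = 258700*(421/78767016) = 27228175/19691754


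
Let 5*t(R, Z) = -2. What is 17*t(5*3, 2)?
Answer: -34/5 ≈ -6.8000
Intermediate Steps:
t(R, Z) = -⅖ (t(R, Z) = (⅕)*(-2) = -⅖)
17*t(5*3, 2) = 17*(-⅖) = -34/5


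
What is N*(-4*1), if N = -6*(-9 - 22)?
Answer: -744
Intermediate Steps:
N = 186 (N = -6*(-31) = 186)
N*(-4*1) = 186*(-4*1) = 186*(-4) = -744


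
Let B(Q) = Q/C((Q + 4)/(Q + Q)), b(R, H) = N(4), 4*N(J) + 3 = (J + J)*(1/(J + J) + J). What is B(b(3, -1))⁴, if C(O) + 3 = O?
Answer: 2562890625/20151121 ≈ 127.18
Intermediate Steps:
C(O) = -3 + O
N(J) = -¾ + J*(J + 1/(2*J))/2 (N(J) = -¾ + ((J + J)*(1/(J + J) + J))/4 = -¾ + ((2*J)*(1/(2*J) + J))/4 = -¾ + ((2*J)*(J + 1/(2*J)))/4 = -¾ + (2*J*(J + 1/(2*J)))/4 = -¾ + J*(J + 1/(2*J))/2)
b(R, H) = 15/2 (b(R, H) = -½ + (½)*4² = -½ + (½)*16 = -½ + 8 = 15/2)
B(Q) = Q/(-3 + (4 + Q)/(2*Q)) (B(Q) = Q/(-3 + (Q + 4)/(Q + Q)) = Q/(-3 + (4 + Q)/((2*Q))) = Q/(-3 + (4 + Q)*(1/(2*Q))) = Q/(-3 + (4 + Q)/(2*Q)))
B(b(3, -1))⁴ = (-2*(15/2)²/(-4 + 5*(15/2)))⁴ = (-2*225/4/(-4 + 75/2))⁴ = (-2*225/4/67/2)⁴ = (-2*225/4*2/67)⁴ = (-225/67)⁴ = 2562890625/20151121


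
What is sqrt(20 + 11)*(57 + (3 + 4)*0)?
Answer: 57*sqrt(31) ≈ 317.36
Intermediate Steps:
sqrt(20 + 11)*(57 + (3 + 4)*0) = sqrt(31)*(57 + 7*0) = sqrt(31)*(57 + 0) = sqrt(31)*57 = 57*sqrt(31)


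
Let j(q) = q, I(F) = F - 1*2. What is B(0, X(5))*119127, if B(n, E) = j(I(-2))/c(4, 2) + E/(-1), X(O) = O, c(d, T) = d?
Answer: -714762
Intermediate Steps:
I(F) = -2 + F (I(F) = F - 2 = -2 + F)
B(n, E) = -1 - E (B(n, E) = (-2 - 2)/4 + E/(-1) = -4*¼ + E*(-1) = -1 - E)
B(0, X(5))*119127 = (-1 - 1*5)*119127 = (-1 - 5)*119127 = -6*119127 = -714762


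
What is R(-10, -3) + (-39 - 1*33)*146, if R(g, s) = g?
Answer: -10522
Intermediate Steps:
R(-10, -3) + (-39 - 1*33)*146 = -10 + (-39 - 1*33)*146 = -10 + (-39 - 33)*146 = -10 - 72*146 = -10 - 10512 = -10522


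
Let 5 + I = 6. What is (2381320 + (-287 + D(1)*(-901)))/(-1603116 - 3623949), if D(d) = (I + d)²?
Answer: -2377429/5227065 ≈ -0.45483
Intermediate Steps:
I = 1 (I = -5 + 6 = 1)
D(d) = (1 + d)²
(2381320 + (-287 + D(1)*(-901)))/(-1603116 - 3623949) = (2381320 + (-287 + (1 + 1)²*(-901)))/(-1603116 - 3623949) = (2381320 + (-287 + 2²*(-901)))/(-5227065) = (2381320 + (-287 + 4*(-901)))*(-1/5227065) = (2381320 + (-287 - 3604))*(-1/5227065) = (2381320 - 3891)*(-1/5227065) = 2377429*(-1/5227065) = -2377429/5227065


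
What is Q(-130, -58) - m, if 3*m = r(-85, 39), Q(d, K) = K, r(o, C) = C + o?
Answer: -128/3 ≈ -42.667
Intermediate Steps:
m = -46/3 (m = (39 - 85)/3 = (⅓)*(-46) = -46/3 ≈ -15.333)
Q(-130, -58) - m = -58 - 1*(-46/3) = -58 + 46/3 = -128/3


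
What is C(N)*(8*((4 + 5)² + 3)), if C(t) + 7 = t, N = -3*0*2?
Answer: -4704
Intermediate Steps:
N = 0 (N = 0*2 = 0)
C(t) = -7 + t
C(N)*(8*((4 + 5)² + 3)) = (-7 + 0)*(8*((4 + 5)² + 3)) = -56*(9² + 3) = -56*(81 + 3) = -56*84 = -7*672 = -4704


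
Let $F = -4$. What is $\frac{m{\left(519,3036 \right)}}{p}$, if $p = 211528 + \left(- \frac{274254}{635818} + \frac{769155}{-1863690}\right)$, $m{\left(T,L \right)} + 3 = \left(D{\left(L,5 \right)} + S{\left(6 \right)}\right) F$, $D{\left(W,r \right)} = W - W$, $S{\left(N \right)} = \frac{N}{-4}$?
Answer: $\frac{39498921614}{2785031517421719} \approx 1.4183 \cdot 10^{-5}$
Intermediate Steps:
$S{\left(N \right)} = - \frac{N}{4}$ ($S{\left(N \right)} = N \left(- \frac{1}{4}\right) = - \frac{N}{4}$)
$D{\left(W,r \right)} = 0$
$m{\left(T,L \right)} = 3$ ($m{\left(T,L \right)} = -3 + \left(0 - \frac{3}{2}\right) \left(-4\right) = -3 - -6 = -3 + 6 = 3$)
$p = \frac{8355094552265157}{39498921614}$ ($p = 211528 + \left(\left(-274254\right) \frac{1}{635818} + 769155 \left(- \frac{1}{1863690}\right)\right) = 211528 - \frac{33338901035}{39498921614} = \frac{8355094552265157}{39498921614} \approx 2.1153 \cdot 10^{5}$)
$\frac{m{\left(519,3036 \right)}}{p} = \frac{3}{\frac{8355094552265157}{39498921614}} = 3 \cdot \frac{39498921614}{8355094552265157} = \frac{39498921614}{2785031517421719}$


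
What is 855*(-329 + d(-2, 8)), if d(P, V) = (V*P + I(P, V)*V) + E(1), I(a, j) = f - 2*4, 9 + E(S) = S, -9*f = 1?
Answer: -357295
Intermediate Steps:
f = -⅑ (f = -⅑*1 = -⅑ ≈ -0.11111)
E(S) = -9 + S
I(a, j) = -73/9 (I(a, j) = -⅑ - 2*4 = -⅑ - 8 = -73/9)
d(P, V) = -8 - 73*V/9 + P*V (d(P, V) = (V*P - 73*V/9) + (-9 + 1) = (P*V - 73*V/9) - 8 = (-73*V/9 + P*V) - 8 = -8 - 73*V/9 + P*V)
855*(-329 + d(-2, 8)) = 855*(-329 + (-8 - 73/9*8 - 2*8)) = 855*(-329 + (-8 - 584/9 - 16)) = 855*(-329 - 800/9) = 855*(-3761/9) = -357295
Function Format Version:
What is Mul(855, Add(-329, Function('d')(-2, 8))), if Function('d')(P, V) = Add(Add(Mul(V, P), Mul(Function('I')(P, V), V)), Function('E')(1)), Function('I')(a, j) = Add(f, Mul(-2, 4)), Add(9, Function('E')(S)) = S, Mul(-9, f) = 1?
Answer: -357295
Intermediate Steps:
f = Rational(-1, 9) (f = Mul(Rational(-1, 9), 1) = Rational(-1, 9) ≈ -0.11111)
Function('E')(S) = Add(-9, S)
Function('I')(a, j) = Rational(-73, 9) (Function('I')(a, j) = Add(Rational(-1, 9), Mul(-2, 4)) = Add(Rational(-1, 9), -8) = Rational(-73, 9))
Function('d')(P, V) = Add(-8, Mul(Rational(-73, 9), V), Mul(P, V)) (Function('d')(P, V) = Add(Add(Mul(V, P), Mul(Rational(-73, 9), V)), Add(-9, 1)) = Add(Add(Mul(P, V), Mul(Rational(-73, 9), V)), -8) = Add(Add(Mul(Rational(-73, 9), V), Mul(P, V)), -8) = Add(-8, Mul(Rational(-73, 9), V), Mul(P, V)))
Mul(855, Add(-329, Function('d')(-2, 8))) = Mul(855, Add(-329, Add(-8, Mul(Rational(-73, 9), 8), Mul(-2, 8)))) = Mul(855, Add(-329, Add(-8, Rational(-584, 9), -16))) = Mul(855, Add(-329, Rational(-800, 9))) = Mul(855, Rational(-3761, 9)) = -357295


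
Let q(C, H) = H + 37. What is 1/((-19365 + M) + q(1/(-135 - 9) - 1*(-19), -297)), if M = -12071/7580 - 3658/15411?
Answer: -116815380/2292715586321 ≈ -5.0951e-5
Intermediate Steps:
q(C, H) = 37 + H
M = -213753821/116815380 (M = -12071*1/7580 - 3658*1/15411 = -12071/7580 - 3658/15411 = -213753821/116815380 ≈ -1.8298)
1/((-19365 + M) + q(1/(-135 - 9) - 1*(-19), -297)) = 1/((-19365 - 213753821/116815380) + (37 - 297)) = 1/(-2262343587521/116815380 - 260) = 1/(-2292715586321/116815380) = -116815380/2292715586321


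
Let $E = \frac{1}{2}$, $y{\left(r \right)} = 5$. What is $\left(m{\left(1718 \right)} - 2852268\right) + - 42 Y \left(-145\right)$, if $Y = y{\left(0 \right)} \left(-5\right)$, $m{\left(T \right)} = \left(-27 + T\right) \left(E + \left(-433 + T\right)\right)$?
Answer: $- \frac{1661475}{2} \approx -8.3074 \cdot 10^{5}$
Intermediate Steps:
$E = \frac{1}{2} \approx 0.5$
$m{\left(T \right)} = \left(-27 + T\right) \left(- \frac{865}{2} + T\right)$ ($m{\left(T \right)} = \left(-27 + T\right) \left(\frac{1}{2} + \left(-433 + T\right)\right) = \left(-27 + T\right) \left(- \frac{865}{2} + T\right)$)
$Y = -25$ ($Y = 5 \left(-5\right) = -25$)
$\left(m{\left(1718 \right)} - 2852268\right) + - 42 Y \left(-145\right) = \left(\left(\frac{23355}{2} + 1718^{2} - 789421\right) - 2852268\right) + \left(-42\right) \left(-25\right) \left(-145\right) = \left(\left(\frac{23355}{2} + 2951524 - 789421\right) - 2852268\right) + 1050 \left(-145\right) = \left(\frac{4347561}{2} - 2852268\right) - 152250 = - \frac{1356975}{2} - 152250 = - \frac{1661475}{2}$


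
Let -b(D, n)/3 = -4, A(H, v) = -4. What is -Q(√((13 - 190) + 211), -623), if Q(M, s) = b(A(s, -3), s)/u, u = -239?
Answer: 12/239 ≈ 0.050209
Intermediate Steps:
b(D, n) = 12 (b(D, n) = -3*(-4) = 12)
Q(M, s) = -12/239 (Q(M, s) = 12/(-239) = 12*(-1/239) = -12/239)
-Q(√((13 - 190) + 211), -623) = -1*(-12/239) = 12/239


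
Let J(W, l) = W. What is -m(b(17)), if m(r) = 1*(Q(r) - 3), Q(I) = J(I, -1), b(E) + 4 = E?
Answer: -10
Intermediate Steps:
b(E) = -4 + E
Q(I) = I
m(r) = -3 + r (m(r) = 1*(r - 3) = 1*(-3 + r) = -3 + r)
-m(b(17)) = -(-3 + (-4 + 17)) = -(-3 + 13) = -1*10 = -10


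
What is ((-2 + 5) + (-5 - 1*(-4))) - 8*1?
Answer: -6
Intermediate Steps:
((-2 + 5) + (-5 - 1*(-4))) - 8*1 = (3 + (-5 + 4)) - 8 = (3 - 1) - 8 = 2 - 8 = -6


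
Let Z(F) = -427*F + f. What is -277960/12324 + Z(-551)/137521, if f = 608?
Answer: -8829572605/423702201 ≈ -20.839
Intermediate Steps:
Z(F) = 608 - 427*F (Z(F) = -427*F + 608 = 608 - 427*F)
-277960/12324 + Z(-551)/137521 = -277960/12324 + (608 - 427*(-551))/137521 = -277960*1/12324 + (608 + 235277)*(1/137521) = -69490/3081 + 235885*(1/137521) = -69490/3081 + 235885/137521 = -8829572605/423702201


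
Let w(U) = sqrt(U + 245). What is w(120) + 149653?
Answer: 149653 + sqrt(365) ≈ 1.4967e+5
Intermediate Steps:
w(U) = sqrt(245 + U)
w(120) + 149653 = sqrt(245 + 120) + 149653 = sqrt(365) + 149653 = 149653 + sqrt(365)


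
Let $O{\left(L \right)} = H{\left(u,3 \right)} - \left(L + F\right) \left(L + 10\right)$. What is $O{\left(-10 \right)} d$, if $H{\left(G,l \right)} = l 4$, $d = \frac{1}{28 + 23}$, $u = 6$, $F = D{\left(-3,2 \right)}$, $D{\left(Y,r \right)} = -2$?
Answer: $\frac{4}{17} \approx 0.23529$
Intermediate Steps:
$F = -2$
$d = \frac{1}{51} \approx 0.019608$
$H{\left(G,l \right)} = 4 l$
$O{\left(L \right)} = 12 - \left(-2 + L\right) \left(10 + L\right)$ ($O{\left(L \right)} = 4 \cdot 3 - \left(L - 2\right) \left(L + 10\right) = 12 - \left(-2 + L\right) \left(10 + L\right)$)
$O{\left(-10 \right)} d = \left(32 - \left(-10\right)^{2} - -80\right) \frac{1}{51} = \left(32 - 100 + 80\right) \frac{1}{51} = 12 \cdot \frac{1}{51} = \frac{4}{17}$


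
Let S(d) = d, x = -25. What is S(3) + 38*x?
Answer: -947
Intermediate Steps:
S(3) + 38*x = 3 + 38*(-25) = 3 - 950 = -947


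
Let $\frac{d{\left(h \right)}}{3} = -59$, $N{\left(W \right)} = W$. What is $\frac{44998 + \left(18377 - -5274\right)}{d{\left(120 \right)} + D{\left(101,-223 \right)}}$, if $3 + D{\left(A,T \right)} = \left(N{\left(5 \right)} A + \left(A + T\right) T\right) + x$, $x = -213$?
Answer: $\frac{22883}{9106} \approx 2.513$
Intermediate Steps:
$d{\left(h \right)} = -177$ ($d{\left(h \right)} = 3 \left(-59\right) = -177$)
$D{\left(A,T \right)} = -216 + 5 A + T \left(A + T\right)$ ($D{\left(A,T \right)} = -3 - \left(213 - 5 A - \left(A + T\right) T\right) = -3 - \left(213 - 5 A - T \left(A + T\right)\right) = -3 + \left(-213 + 5 A + T \left(A + T\right)\right) = -216 + 5 A + T \left(A + T\right)$)
$\frac{44998 + \left(18377 - -5274\right)}{d{\left(120 \right)} + D{\left(101,-223 \right)}} = \frac{44998 + \left(18377 - -5274\right)}{-177 + \left(-216 + \left(-223\right)^{2} + 5 \cdot 101 + 101 \left(-223\right)\right)} = \frac{44998 + \left(18377 + 5274\right)}{-177 + \left(-216 + 49729 + 505 - 22523\right)} = \frac{44998 + 23651}{-177 + 27495} = \frac{68649}{27318} = 68649 \cdot \frac{1}{27318} = \frac{22883}{9106}$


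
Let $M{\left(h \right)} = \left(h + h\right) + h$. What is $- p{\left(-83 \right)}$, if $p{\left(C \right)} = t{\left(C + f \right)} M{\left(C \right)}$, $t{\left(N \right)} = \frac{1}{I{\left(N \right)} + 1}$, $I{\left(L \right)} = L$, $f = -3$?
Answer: $- \frac{249}{85} \approx -2.9294$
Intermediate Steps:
$M{\left(h \right)} = 3 h$ ($M{\left(h \right)} = 2 h + h = 3 h$)
$t{\left(N \right)} = \frac{1}{1 + N}$ ($t{\left(N \right)} = \frac{1}{N + 1} = \frac{1}{1 + N}$)
$p{\left(C \right)} = \frac{3 C}{-2 + C}$ ($p{\left(C \right)} = \frac{3 C}{1 + \left(C - 3\right)} = \frac{3 C}{1 + \left(-3 + C\right)} = \frac{3 C}{-2 + C}$)
$- p{\left(-83 \right)} = - \frac{3 \left(-83\right)}{-2 - 83} = - \frac{3 \left(-83\right)}{-85} = - \frac{3 \left(-83\right) \left(-1\right)}{85} = \left(-1\right) \frac{249}{85} = - \frac{249}{85}$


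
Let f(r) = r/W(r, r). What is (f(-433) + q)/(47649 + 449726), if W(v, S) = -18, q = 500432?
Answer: 9008209/8952750 ≈ 1.0062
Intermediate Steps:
f(r) = -r/18 (f(r) = r/(-18) = r*(-1/18) = -r/18)
(f(-433) + q)/(47649 + 449726) = (-1/18*(-433) + 500432)/(47649 + 449726) = (433/18 + 500432)/497375 = (9008209/18)*(1/497375) = 9008209/8952750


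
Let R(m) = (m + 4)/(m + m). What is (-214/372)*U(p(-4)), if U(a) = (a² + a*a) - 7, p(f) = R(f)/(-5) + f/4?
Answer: 535/186 ≈ 2.8763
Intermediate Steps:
R(m) = (4 + m)/(2*m) (R(m) = (4 + m)/((2*m)) = (4 + m)*(1/(2*m)) = (4 + m)/(2*m))
p(f) = f/4 - (4 + f)/(10*f) (p(f) = ((4 + f)/(2*f))/(-5) + f/4 = ((4 + f)/(2*f))*(-⅕) + f*(¼) = -(4 + f)/(10*f) + f/4 = f/4 - (4 + f)/(10*f))
U(a) = -7 + 2*a² (U(a) = (a² + a²) - 7 = 2*a² - 7 = -7 + 2*a²)
(-214/372)*U(p(-4)) = (-214/372)*(-7 + 2*(-⅒ - ⅖/(-4) + (¼)*(-4))²) = (-214*1/372)*(-7 + 2*(-⅒ - ⅖*(-¼) - 1)²) = -107*(-7 + 2*(-⅒ + ⅒ - 1)²)/186 = -107*(-7 + 2*(-1)²)/186 = -107*(-7 + 2*1)/186 = -107*(-7 + 2)/186 = -107/186*(-5) = 535/186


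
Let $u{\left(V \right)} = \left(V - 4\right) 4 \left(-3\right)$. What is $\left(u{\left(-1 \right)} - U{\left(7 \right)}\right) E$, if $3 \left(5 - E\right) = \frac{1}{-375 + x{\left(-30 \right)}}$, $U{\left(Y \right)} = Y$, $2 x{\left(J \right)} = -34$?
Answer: $\frac{311693}{1176} \approx 265.04$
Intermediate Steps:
$x{\left(J \right)} = -17$ ($x{\left(J \right)} = \frac{1}{2} \left(-34\right) = -17$)
$u{\left(V \right)} = 48 - 12 V$ ($u{\left(V \right)} = \left(-4 + V\right) 4 \left(-3\right) = \left(-16 + 4 V\right) \left(-3\right) = 48 - 12 V$)
$E = \frac{5881}{1176}$ ($E = 5 - \frac{1}{3 \left(-375 - 17\right)} = 5 - \frac{1}{3 \left(-392\right)} = 5 - - \frac{1}{1176} = 5 + \frac{1}{1176} = \frac{5881}{1176} \approx 5.0008$)
$\left(u{\left(-1 \right)} - U{\left(7 \right)}\right) E = \left(\left(48 - -12\right) - 7\right) \frac{5881}{1176} = \left(\left(48 + 12\right) - 7\right) \frac{5881}{1176} = \left(60 - 7\right) \frac{5881}{1176} = 53 \cdot \frac{5881}{1176} = \frac{311693}{1176}$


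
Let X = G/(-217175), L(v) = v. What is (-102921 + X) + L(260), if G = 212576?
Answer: -43631341/425 ≈ -1.0266e+5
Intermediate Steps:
X = -416/425 (X = 212576/(-217175) = 212576*(-1/217175) = -416/425 ≈ -0.97882)
(-102921 + X) + L(260) = (-102921 - 416/425) + 260 = -43741841/425 + 260 = -43631341/425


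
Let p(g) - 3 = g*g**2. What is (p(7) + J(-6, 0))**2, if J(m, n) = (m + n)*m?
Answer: 145924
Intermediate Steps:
p(g) = 3 + g**3 (p(g) = 3 + g*g**2 = 3 + g**3)
J(m, n) = m*(m + n)
(p(7) + J(-6, 0))**2 = ((3 + 7**3) - 6*(-6 + 0))**2 = ((3 + 343) - 6*(-6))**2 = (346 + 36)**2 = 382**2 = 145924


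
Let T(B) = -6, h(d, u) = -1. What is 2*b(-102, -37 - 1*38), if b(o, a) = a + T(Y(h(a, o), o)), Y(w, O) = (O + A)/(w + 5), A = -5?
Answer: -162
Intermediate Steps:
Y(w, O) = (-5 + O)/(5 + w) (Y(w, O) = (O - 5)/(w + 5) = (-5 + O)/(5 + w))
b(o, a) = -6 + a (b(o, a) = a - 6 = -6 + a)
2*b(-102, -37 - 1*38) = 2*(-6 + (-37 - 1*38)) = 2*(-6 + (-37 - 38)) = 2*(-6 - 75) = 2*(-81) = -162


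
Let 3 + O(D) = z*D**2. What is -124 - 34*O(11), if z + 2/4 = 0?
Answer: 2035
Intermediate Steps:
z = -1/2 (z = -1/2 + 0 = -1/2 ≈ -0.50000)
O(D) = -3 - D**2/2
-124 - 34*O(11) = -124 - 34*(-3 - 1/2*11**2) = -124 - 34*(-3 - 1/2*121) = -124 - 34*(-3 - 121/2) = -124 - 34*(-127/2) = -124 + 2159 = 2035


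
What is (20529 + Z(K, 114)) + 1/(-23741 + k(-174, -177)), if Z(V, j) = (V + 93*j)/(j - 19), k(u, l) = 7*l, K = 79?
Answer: 9796836237/474620 ≈ 20641.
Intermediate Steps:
Z(V, j) = (V + 93*j)/(-19 + j)
(20529 + Z(K, 114)) + 1/(-23741 + k(-174, -177)) = (20529 + (79 + 93*114)/(-19 + 114)) + 1/(-23741 + 7*(-177)) = (20529 + (79 + 10602)/95) + 1/(-23741 - 1239) = (20529 + (1/95)*10681) + 1/(-24980) = (20529 + 10681/95) - 1/24980 = 1960936/95 - 1/24980 = 9796836237/474620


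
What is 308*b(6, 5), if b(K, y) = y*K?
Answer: 9240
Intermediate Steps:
b(K, y) = K*y
308*b(6, 5) = 308*(6*5) = 308*30 = 9240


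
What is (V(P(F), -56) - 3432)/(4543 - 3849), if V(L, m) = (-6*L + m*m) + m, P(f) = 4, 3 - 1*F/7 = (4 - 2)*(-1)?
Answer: -188/347 ≈ -0.54179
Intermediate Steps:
F = 35 (F = 21 - 7*(4 - 2)*(-1) = 21 - 14*(-1) = 21 - 7*(-2) = 21 + 14 = 35)
V(L, m) = m + m**2 - 6*L (V(L, m) = (-6*L + m**2) + m = (m**2 - 6*L) + m = m + m**2 - 6*L)
(V(P(F), -56) - 3432)/(4543 - 3849) = ((-56 + (-56)**2 - 6*4) - 3432)/(4543 - 3849) = ((-56 + 3136 - 24) - 3432)/694 = (3056 - 3432)*(1/694) = -376*1/694 = -188/347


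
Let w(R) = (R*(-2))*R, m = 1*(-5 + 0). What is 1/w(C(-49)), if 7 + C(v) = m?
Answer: -1/288 ≈ -0.0034722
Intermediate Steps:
m = -5 (m = 1*(-5) = -5)
C(v) = -12 (C(v) = -7 - 5 = -12)
w(R) = -2*R² (w(R) = (-2*R)*R = -2*R²)
1/w(C(-49)) = 1/(-2*(-12)²) = 1/(-2*144) = 1/(-288) = -1/288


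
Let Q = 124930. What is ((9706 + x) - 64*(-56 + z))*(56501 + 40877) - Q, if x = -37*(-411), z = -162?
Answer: 3784471040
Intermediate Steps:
x = 15207
((9706 + x) - 64*(-56 + z))*(56501 + 40877) - Q = ((9706 + 15207) - 64*(-56 - 162))*(56501 + 40877) - 1*124930 = (24913 - 64*(-218))*97378 - 124930 = (24913 + 13952)*97378 - 124930 = 38865*97378 - 124930 = 3784595970 - 124930 = 3784471040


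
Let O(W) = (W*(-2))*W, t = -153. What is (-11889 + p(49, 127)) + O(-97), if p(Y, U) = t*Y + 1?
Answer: -38203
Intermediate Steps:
O(W) = -2*W**2 (O(W) = (-2*W)*W = -2*W**2)
p(Y, U) = 1 - 153*Y (p(Y, U) = -153*Y + 1 = 1 - 153*Y)
(-11889 + p(49, 127)) + O(-97) = (-11889 + (1 - 153*49)) - 2*(-97)**2 = (-11889 + (1 - 7497)) - 2*9409 = (-11889 - 7496) - 18818 = -19385 - 18818 = -38203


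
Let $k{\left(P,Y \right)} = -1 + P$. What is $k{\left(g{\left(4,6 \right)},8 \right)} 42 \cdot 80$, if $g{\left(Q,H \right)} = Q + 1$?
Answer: $13440$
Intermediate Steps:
$g{\left(Q,H \right)} = 1 + Q$
$k{\left(g{\left(4,6 \right)},8 \right)} 42 \cdot 80 = \left(-1 + \left(1 + 4\right)\right) 42 \cdot 80 = \left(-1 + 5\right) 42 \cdot 80 = 4 \cdot 42 \cdot 80 = 168 \cdot 80 = 13440$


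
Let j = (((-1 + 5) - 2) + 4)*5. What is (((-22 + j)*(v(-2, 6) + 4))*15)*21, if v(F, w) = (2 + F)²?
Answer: 10080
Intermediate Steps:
j = 30 (j = ((4 - 2) + 4)*5 = (2 + 4)*5 = 6*5 = 30)
(((-22 + j)*(v(-2, 6) + 4))*15)*21 = (((-22 + 30)*((2 - 2)² + 4))*15)*21 = ((8*(0² + 4))*15)*21 = ((8*(0 + 4))*15)*21 = ((8*4)*15)*21 = (32*15)*21 = 480*21 = 10080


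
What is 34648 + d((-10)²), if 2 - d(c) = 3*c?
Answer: 34350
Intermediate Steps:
d(c) = 2 - 3*c
34648 + d((-10)²) = 34648 + (2 - 3*(-10)²) = 34648 + (2 - 3*100) = 34648 + (2 - 300) = 34648 - 298 = 34350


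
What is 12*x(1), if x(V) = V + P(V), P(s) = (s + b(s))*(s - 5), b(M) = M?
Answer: -84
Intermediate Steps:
P(s) = 2*s*(-5 + s) (P(s) = (s + s)*(s - 5) = (2*s)*(-5 + s) = 2*s*(-5 + s))
x(V) = V + 2*V*(-5 + V)
12*x(1) = 12*(1*(-9 + 2*1)) = 12*(1*(-9 + 2)) = 12*(1*(-7)) = 12*(-7) = -84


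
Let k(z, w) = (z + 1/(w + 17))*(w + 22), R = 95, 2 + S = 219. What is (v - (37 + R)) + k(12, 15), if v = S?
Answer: 16965/32 ≈ 530.16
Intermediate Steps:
S = 217 (S = -2 + 219 = 217)
v = 217
k(z, w) = (22 + w)*(z + 1/(17 + w)) (k(z, w) = (z + 1/(17 + w))*(22 + w) = (22 + w)*(z + 1/(17 + w)))
(v - (37 + R)) + k(12, 15) = (217 - (37 + 95)) + (22 + 15 + 374*12 + 12*15² + 39*15*12)/(17 + 15) = (217 - 1*132) + (22 + 15 + 4488 + 12*225 + 7020)/32 = (217 - 132) + (22 + 15 + 4488 + 2700 + 7020)/32 = 85 + (1/32)*14245 = 85 + 14245/32 = 16965/32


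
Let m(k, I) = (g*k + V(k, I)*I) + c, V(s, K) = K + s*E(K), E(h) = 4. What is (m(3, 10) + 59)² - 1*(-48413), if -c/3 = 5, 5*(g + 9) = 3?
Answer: 2635961/25 ≈ 1.0544e+5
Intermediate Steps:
g = -42/5 (g = -9 + (⅕)*3 = -9 + ⅗ = -42/5 ≈ -8.4000)
c = -15 (c = -3*5 = -15)
V(s, K) = K + 4*s (V(s, K) = K + s*4 = K + 4*s)
m(k, I) = -15 - 42*k/5 + I*(I + 4*k) (m(k, I) = (-42*k/5 + (I + 4*k)*I) - 15 = (-42*k/5 + I*(I + 4*k)) - 15 = -15 - 42*k/5 + I*(I + 4*k))
(m(3, 10) + 59)² - 1*(-48413) = ((-15 - 42/5*3 + 10*(10 + 4*3)) + 59)² - 1*(-48413) = ((-15 - 126/5 + 10*(10 + 12)) + 59)² + 48413 = ((-15 - 126/5 + 10*22) + 59)² + 48413 = ((-15 - 126/5 + 220) + 59)² + 48413 = (899/5 + 59)² + 48413 = (1194/5)² + 48413 = 1425636/25 + 48413 = 2635961/25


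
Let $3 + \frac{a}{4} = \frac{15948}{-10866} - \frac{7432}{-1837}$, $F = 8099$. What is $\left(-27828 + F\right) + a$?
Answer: $- \frac{65640190563}{3326807} \approx -19731.0$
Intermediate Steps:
$a = - \frac{5615260}{3326807}$ ($a = -12 + 4 \left(\frac{15948}{-10866} - \frac{7432}{-1837}\right) = -12 + 4 \left(15948 \left(- \frac{1}{10866}\right) - - \frac{7432}{1837}\right) = -12 + 4 \left(- \frac{2658}{1811} + \frac{7432}{1837}\right) = -12 + 4 \cdot \frac{8576606}{3326807} = -12 + \frac{34306424}{3326807} = - \frac{5615260}{3326807} \approx -1.6879$)
$\left(-27828 + F\right) + a = \left(-27828 + 8099\right) - \frac{5615260}{3326807} = -19729 - \frac{5615260}{3326807} = - \frac{65640190563}{3326807}$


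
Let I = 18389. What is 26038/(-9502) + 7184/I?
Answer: -205275207/87366139 ≈ -2.3496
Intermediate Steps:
26038/(-9502) + 7184/I = 26038/(-9502) + 7184/18389 = 26038*(-1/9502) + 7184*(1/18389) = -13019/4751 + 7184/18389 = -205275207/87366139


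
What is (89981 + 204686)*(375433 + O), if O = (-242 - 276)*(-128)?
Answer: 130165316579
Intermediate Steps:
O = 66304 (O = -518*(-128) = 66304)
(89981 + 204686)*(375433 + O) = (89981 + 204686)*(375433 + 66304) = 294667*441737 = 130165316579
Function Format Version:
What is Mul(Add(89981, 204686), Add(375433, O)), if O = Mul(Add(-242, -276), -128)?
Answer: 130165316579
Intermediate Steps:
O = 66304 (O = Mul(-518, -128) = 66304)
Mul(Add(89981, 204686), Add(375433, O)) = Mul(Add(89981, 204686), Add(375433, 66304)) = Mul(294667, 441737) = 130165316579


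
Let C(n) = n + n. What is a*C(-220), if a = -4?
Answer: 1760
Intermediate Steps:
C(n) = 2*n
a*C(-220) = -8*(-220) = -4*(-440) = 1760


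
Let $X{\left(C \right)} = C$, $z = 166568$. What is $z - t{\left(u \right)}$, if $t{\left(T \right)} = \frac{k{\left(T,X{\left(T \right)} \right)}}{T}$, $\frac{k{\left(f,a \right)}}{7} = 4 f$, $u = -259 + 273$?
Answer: $166540$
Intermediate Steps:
$u = 14$
$k{\left(f,a \right)} = 28 f$ ($k{\left(f,a \right)} = 7 \cdot 4 f = 28 f$)
$t{\left(T \right)} = 28$ ($t{\left(T \right)} = \frac{28 T}{T} = 28$)
$z - t{\left(u \right)} = 166568 - 28 = 166540$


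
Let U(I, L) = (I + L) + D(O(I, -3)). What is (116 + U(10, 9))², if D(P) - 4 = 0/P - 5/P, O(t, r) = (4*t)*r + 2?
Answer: 269189649/13924 ≈ 19333.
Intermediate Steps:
O(t, r) = 2 + 4*r*t (O(t, r) = 4*r*t + 2 = 2 + 4*r*t)
D(P) = 4 - 5/P (D(P) = 4 + (0/P - 5/P) = 4 + (0 - 5/P) = 4 - 5/P)
U(I, L) = 4 + I + L - 5/(2 - 12*I) (U(I, L) = (I + L) + (4 - 5/(2 + 4*(-3)*I)) = (I + L) + (4 - 5/(2 - 12*I)) = 4 + I + L - 5/(2 - 12*I))
(116 + U(10, 9))² = (116 + (5 + 2*(-1 + 6*10)*(4 + 10 + 9))/(2*(-1 + 6*10)))² = (116 + (5 + 2*(-1 + 60)*23)/(2*(-1 + 60)))² = (116 + (½)*(5 + 2*59*23)/59)² = (116 + (½)*(1/59)*(5 + 2714))² = (116 + (½)*(1/59)*2719)² = (116 + 2719/118)² = (16407/118)² = 269189649/13924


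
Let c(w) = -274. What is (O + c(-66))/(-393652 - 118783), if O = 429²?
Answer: -183767/512435 ≈ -0.35862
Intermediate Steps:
O = 184041
(O + c(-66))/(-393652 - 118783) = (184041 - 274)/(-393652 - 118783) = 183767/(-512435) = 183767*(-1/512435) = -183767/512435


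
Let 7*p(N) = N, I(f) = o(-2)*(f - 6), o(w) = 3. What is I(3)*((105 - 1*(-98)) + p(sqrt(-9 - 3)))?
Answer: -1827 - 18*I*sqrt(3)/7 ≈ -1827.0 - 4.4538*I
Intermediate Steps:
I(f) = -18 + 3*f (I(f) = 3*(f - 6) = 3*(-6 + f) = -18 + 3*f)
p(N) = N/7
I(3)*((105 - 1*(-98)) + p(sqrt(-9 - 3))) = (-18 + 3*3)*((105 - 1*(-98)) + sqrt(-9 - 3)/7) = (-18 + 9)*((105 + 98) + sqrt(-12)/7) = -9*(203 + (2*I*sqrt(3))/7) = -9*(203 + 2*I*sqrt(3)/7) = -1827 - 18*I*sqrt(3)/7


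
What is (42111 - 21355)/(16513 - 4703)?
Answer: 10378/5905 ≈ 1.7575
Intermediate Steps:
(42111 - 21355)/(16513 - 4703) = 20756/11810 = 20756*(1/11810) = 10378/5905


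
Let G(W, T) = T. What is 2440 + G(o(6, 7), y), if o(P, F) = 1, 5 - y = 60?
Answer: 2385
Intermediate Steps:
y = -55 (y = 5 - 1*60 = 5 - 60 = -55)
2440 + G(o(6, 7), y) = 2440 - 55 = 2385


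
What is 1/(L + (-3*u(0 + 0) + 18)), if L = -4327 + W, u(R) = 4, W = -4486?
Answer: -1/8807 ≈ -0.00011355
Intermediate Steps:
L = -8813 (L = -4327 - 4486 = -8813)
1/(L + (-3*u(0 + 0) + 18)) = 1/(-8813 + (-3*4 + 18)) = 1/(-8813 + (-12 + 18)) = 1/(-8813 + 6) = 1/(-8807) = -1/8807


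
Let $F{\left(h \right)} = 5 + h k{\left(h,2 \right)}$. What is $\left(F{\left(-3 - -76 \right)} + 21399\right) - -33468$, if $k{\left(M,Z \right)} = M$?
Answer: $60201$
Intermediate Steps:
$F{\left(h \right)} = 5 + h^{2}$ ($F{\left(h \right)} = 5 + h h = 5 + h^{2}$)
$\left(F{\left(-3 - -76 \right)} + 21399\right) - -33468 = \left(\left(5 + \left(-3 - -76\right)^{2}\right) + 21399\right) - -33468 = \left(\left(5 + \left(-3 + 76\right)^{2}\right) + 21399\right) + 33468 = \left(\left(5 + 73^{2}\right) + 21399\right) + 33468 = \left(\left(5 + 5329\right) + 21399\right) + 33468 = \left(5334 + 21399\right) + 33468 = 26733 + 33468 = 60201$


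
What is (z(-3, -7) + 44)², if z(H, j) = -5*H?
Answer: 3481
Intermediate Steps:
(z(-3, -7) + 44)² = (-5*(-3) + 44)² = (15 + 44)² = 59² = 3481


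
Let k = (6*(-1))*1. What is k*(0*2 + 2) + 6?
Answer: -6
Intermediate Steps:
k = -6 (k = -6*1 = -6)
k*(0*2 + 2) + 6 = -6*(0*2 + 2) + 6 = -6*(0 + 2) + 6 = -6*2 + 6 = -12 + 6 = -6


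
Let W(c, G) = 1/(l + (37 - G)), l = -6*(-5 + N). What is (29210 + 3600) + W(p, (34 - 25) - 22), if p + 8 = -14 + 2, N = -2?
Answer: 3018521/92 ≈ 32810.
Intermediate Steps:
p = -20 (p = -8 + (-14 + 2) = -8 - 12 = -20)
l = 42 (l = -6*(-5 - 2) = -6*(-7) = 42)
W(c, G) = 1/(79 - G) (W(c, G) = 1/(42 + (37 - G)) = 1/(79 - G))
(29210 + 3600) + W(p, (34 - 25) - 22) = (29210 + 3600) - 1/(-79 + ((34 - 25) - 22)) = 32810 - 1/(-79 + (9 - 22)) = 32810 - 1/(-79 - 13) = 32810 - 1/(-92) = 32810 - 1*(-1/92) = 32810 + 1/92 = 3018521/92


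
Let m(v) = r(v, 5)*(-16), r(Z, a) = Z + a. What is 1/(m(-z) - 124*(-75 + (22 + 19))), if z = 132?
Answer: 1/6248 ≈ 0.00016005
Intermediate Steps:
m(v) = -80 - 16*v (m(v) = (v + 5)*(-16) = (5 + v)*(-16) = -80 - 16*v)
1/(m(-z) - 124*(-75 + (22 + 19))) = 1/((-80 - (-16)*132) - 124*(-75 + (22 + 19))) = 1/((-80 - 16*(-132)) - 124*(-75 + 41)) = 1/((-80 + 2112) - 124*(-34)) = 1/(2032 + 4216) = 1/6248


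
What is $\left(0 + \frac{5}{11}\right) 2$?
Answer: $\frac{10}{11} \approx 0.90909$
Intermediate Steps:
$\left(0 + \frac{5}{11}\right) 2 = \frac{5}{11} \cdot 2 = \frac{10}{11}$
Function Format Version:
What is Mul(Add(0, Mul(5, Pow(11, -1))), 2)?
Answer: Rational(10, 11) ≈ 0.90909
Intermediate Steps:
Mul(Add(0, Mul(5, Pow(11, -1))), 2) = Mul(Add(0, Mul(5, Rational(1, 11))), 2) = Mul(Add(0, Rational(5, 11)), 2) = Mul(Rational(5, 11), 2) = Rational(10, 11)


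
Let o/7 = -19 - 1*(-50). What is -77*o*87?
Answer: -1453683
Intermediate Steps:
o = 217 (o = 7*(-19 - 1*(-50)) = 7*(-19 + 50) = 7*31 = 217)
-77*o*87 = -77*217*87 = -16709*87 = -1453683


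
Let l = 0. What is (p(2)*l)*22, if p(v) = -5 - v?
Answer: 0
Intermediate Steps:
(p(2)*l)*22 = ((-5 - 1*2)*0)*22 = ((-5 - 2)*0)*22 = -7*0*22 = 0*22 = 0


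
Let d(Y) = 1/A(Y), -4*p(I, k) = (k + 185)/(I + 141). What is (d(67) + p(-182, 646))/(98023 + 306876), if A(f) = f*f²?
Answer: 249934217/19971696621668 ≈ 1.2514e-5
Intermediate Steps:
A(f) = f³
p(I, k) = -(185 + k)/(4*(141 + I)) (p(I, k) = -(k + 185)/(4*(I + 141)) = -(185 + k)/(4*(141 + I)))
d(Y) = Y⁻³ (d(Y) = 1/(Y³) = Y⁻³)
(d(67) + p(-182, 646))/(98023 + 306876) = (67⁻³ + (-185 - 1*646)/(4*(141 - 182)))/(98023 + 306876) = (1/300763 + (¼)*(-185 - 646)/(-41))/404899 = (1/300763 + (¼)*(-1/41)*(-831))*(1/404899) = (1/300763 + 831/164)*(1/404899) = (249934217/49325132)*(1/404899) = 249934217/19971696621668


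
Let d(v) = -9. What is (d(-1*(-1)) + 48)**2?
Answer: 1521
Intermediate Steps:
(d(-1*(-1)) + 48)**2 = (-9 + 48)**2 = 39**2 = 1521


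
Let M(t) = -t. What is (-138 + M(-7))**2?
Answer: 17161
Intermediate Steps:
(-138 + M(-7))**2 = (-138 - 1*(-7))**2 = (-138 + 7)**2 = (-131)**2 = 17161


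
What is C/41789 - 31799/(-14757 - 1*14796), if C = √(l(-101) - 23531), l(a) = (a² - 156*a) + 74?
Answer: 1330326061/1234990317 ≈ 1.0772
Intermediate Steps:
l(a) = 74 + a² - 156*a
C = 50 (C = √((74 + (-101)² - 156*(-101)) - 23531) = √((74 + 10201 + 15756) - 23531) = √(26031 - 23531) = √2500 = 50)
C/41789 - 31799/(-14757 - 1*14796) = 50/41789 - 31799/(-14757 - 1*14796) = 50*(1/41789) - 31799/(-14757 - 14796) = 50/41789 - 31799/(-29553) = 50/41789 - 31799*(-1/29553) = 50/41789 + 31799/29553 = 1330326061/1234990317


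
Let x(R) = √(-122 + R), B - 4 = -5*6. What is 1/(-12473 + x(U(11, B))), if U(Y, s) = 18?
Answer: -12473/155575833 - 2*I*√26/155575833 ≈ -8.0173e-5 - 6.555e-8*I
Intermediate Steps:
B = -26 (B = 4 - 5*6 = 4 - 30 = -26)
1/(-12473 + x(U(11, B))) = 1/(-12473 + √(-122 + 18)) = 1/(-12473 + √(-104)) = 1/(-12473 + 2*I*√26)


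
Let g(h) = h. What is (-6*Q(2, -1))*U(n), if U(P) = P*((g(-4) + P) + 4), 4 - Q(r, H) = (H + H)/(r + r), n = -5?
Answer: -675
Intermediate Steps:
Q(r, H) = 4 - H/r (Q(r, H) = 4 - (H + H)/(r + r) = 4 - 2*H/(2*r) = 4 - 2*H*1/(2*r) = 4 - H/r)
U(P) = P² (U(P) = P*((-4 + P) + 4) = P*P = P²)
(-6*Q(2, -1))*U(n) = -6*(4 - 1*(-1)/2)*(-5)² = -6*(4 - 1*(-1)*½)*25 = -6*(4 + ½)*25 = -6*9/2*25 = -27*25 = -675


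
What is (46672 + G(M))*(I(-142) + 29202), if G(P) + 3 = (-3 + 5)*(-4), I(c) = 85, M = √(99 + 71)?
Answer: 1366560707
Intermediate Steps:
M = √170 ≈ 13.038
G(P) = -11 (G(P) = -3 + (-3 + 5)*(-4) = -3 + 2*(-4) = -3 - 8 = -11)
(46672 + G(M))*(I(-142) + 29202) = (46672 - 11)*(85 + 29202) = 46661*29287 = 1366560707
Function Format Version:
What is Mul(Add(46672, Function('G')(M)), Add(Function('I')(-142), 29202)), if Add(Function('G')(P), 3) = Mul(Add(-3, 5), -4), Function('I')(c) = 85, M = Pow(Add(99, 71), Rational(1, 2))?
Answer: 1366560707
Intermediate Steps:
M = Pow(170, Rational(1, 2)) ≈ 13.038
Function('G')(P) = -11 (Function('G')(P) = Add(-3, Mul(Add(-3, 5), -4)) = Add(-3, Mul(2, -4)) = Add(-3, -8) = -11)
Mul(Add(46672, Function('G')(M)), Add(Function('I')(-142), 29202)) = Mul(Add(46672, -11), Add(85, 29202)) = Mul(46661, 29287) = 1366560707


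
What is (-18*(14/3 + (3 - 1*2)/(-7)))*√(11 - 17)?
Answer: -570*I*√6/7 ≈ -199.46*I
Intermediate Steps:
(-18*(14/3 + (3 - 1*2)/(-7)))*√(11 - 17) = (-18*(14*(⅓) + (3 - 2)*(-⅐)))*√(-6) = (-18*(14/3 + 1*(-⅐)))*(I*√6) = (-18*(14/3 - ⅐))*(I*√6) = (-18*95/21)*(I*√6) = -570*I*√6/7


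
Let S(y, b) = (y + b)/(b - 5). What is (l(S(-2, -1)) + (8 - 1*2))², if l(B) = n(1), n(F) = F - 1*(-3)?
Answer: 100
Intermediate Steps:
n(F) = 3 + F (n(F) = F + 3 = 3 + F)
S(y, b) = (b + y)/(-5 + b)
l(B) = 4 (l(B) = 3 + 1 = 4)
(l(S(-2, -1)) + (8 - 1*2))² = (4 + (8 - 1*2))² = (4 + (8 - 2))² = (4 + 6)² = 10² = 100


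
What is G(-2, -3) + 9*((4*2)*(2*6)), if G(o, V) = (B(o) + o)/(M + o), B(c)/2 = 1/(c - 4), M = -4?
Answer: 15559/18 ≈ 864.39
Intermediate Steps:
B(c) = 2/(-4 + c) (B(c) = 2/(c - 4) = 2/(-4 + c))
G(o, V) = (o + 2/(-4 + o))/(-4 + o) (G(o, V) = (2/(-4 + o) + o)/(-4 + o) = (o + 2/(-4 + o))/(-4 + o))
G(-2, -3) + 9*((4*2)*(2*6)) = (2 - 2*(-4 - 2))/(-4 - 2)² + 9*((4*2)*(2*6)) = (2 - 2*(-6))/(-6)² + 9*(8*12) = (2 + 12)/36 + 9*96 = (1/36)*14 + 864 = 7/18 + 864 = 15559/18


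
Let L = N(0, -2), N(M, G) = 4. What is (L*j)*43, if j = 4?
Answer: 688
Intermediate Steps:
L = 4
(L*j)*43 = (4*4)*43 = 16*43 = 688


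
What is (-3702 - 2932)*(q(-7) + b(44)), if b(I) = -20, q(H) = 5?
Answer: 99510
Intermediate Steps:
(-3702 - 2932)*(q(-7) + b(44)) = (-3702 - 2932)*(5 - 20) = -6634*(-15) = 99510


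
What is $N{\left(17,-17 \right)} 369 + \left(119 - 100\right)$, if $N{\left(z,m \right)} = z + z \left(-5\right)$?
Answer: $-25073$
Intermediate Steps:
$N{\left(z,m \right)} = - 4 z$ ($N{\left(z,m \right)} = z - 5 z = - 4 z$)
$N{\left(17,-17 \right)} 369 + \left(119 - 100\right) = \left(-4\right) 17 \cdot 369 + \left(119 - 100\right) = \left(-68\right) 369 + 19 = -25092 + 19 = -25073$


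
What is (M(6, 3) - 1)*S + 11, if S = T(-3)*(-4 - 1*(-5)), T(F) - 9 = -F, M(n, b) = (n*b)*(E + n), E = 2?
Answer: 1727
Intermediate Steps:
M(n, b) = b*n*(2 + n) (M(n, b) = (n*b)*(2 + n) = (b*n)*(2 + n) = b*n*(2 + n))
T(F) = 9 - F
S = 12 (S = (9 - 1*(-3))*(-4 - 1*(-5)) = (9 + 3)*(-4 + 5) = 12*1 = 12)
(M(6, 3) - 1)*S + 11 = (3*6*(2 + 6) - 1)*12 + 11 = (3*6*8 - 1)*12 + 11 = (144 - 1)*12 + 11 = 143*12 + 11 = 1716 + 11 = 1727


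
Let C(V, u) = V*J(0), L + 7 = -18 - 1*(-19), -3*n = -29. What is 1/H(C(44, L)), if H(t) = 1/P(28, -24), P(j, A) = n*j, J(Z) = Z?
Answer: 812/3 ≈ 270.67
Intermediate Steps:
n = 29/3 (n = -1/3*(-29) = 29/3 ≈ 9.6667)
L = -6 (L = -7 + (-18 - 1*(-19)) = -7 + (-18 + 19) = -7 + 1 = -6)
P(j, A) = 29*j/3
C(V, u) = 0 (C(V, u) = V*0 = 0)
H(t) = 3/812 (H(t) = 1/((29/3)*28) = 1/(812/3) = 3/812)
1/H(C(44, L)) = 1/(3/812) = 812/3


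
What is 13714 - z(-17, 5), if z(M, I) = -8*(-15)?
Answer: 13594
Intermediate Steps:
z(M, I) = 120
13714 - z(-17, 5) = 13714 - 1*120 = 13714 - 120 = 13594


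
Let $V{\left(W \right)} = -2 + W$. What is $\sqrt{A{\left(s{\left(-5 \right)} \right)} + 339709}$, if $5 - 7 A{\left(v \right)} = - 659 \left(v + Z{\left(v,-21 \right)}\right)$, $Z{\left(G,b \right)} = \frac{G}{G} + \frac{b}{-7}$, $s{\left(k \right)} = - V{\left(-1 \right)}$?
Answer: $\frac{\sqrt{16678067}}{7} \approx 583.41$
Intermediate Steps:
$s{\left(k \right)} = 3$ ($s{\left(k \right)} = - (-2 - 1) = \left(-1\right) \left(-3\right) = 3$)
$Z{\left(G,b \right)} = 1 - \frac{b}{7}$ ($Z{\left(G,b \right)} = 1 + b \left(- \frac{1}{7}\right) = 1 - \frac{b}{7}$)
$A{\left(v \right)} = \frac{2641}{7} + \frac{659 v}{7}$ ($A{\left(v \right)} = \frac{5}{7} - \frac{\left(-659\right) \left(v + \left(1 - -3\right)\right)}{7} = \frac{5}{7} - \frac{\left(-659\right) \left(v + \left(1 + 3\right)\right)}{7} = \frac{5}{7} - \frac{\left(-659\right) \left(v + 4\right)}{7} = \frac{5}{7} - \frac{\left(-659\right) \left(4 + v\right)}{7} = \frac{5}{7} - \frac{-2636 - 659 v}{7} = \frac{5}{7} + \left(\frac{2636}{7} + \frac{659 v}{7}\right) = \frac{2641}{7} + \frac{659 v}{7}$)
$\sqrt{A{\left(s{\left(-5 \right)} \right)} + 339709} = \sqrt{\left(\frac{2641}{7} + \frac{659}{7} \cdot 3\right) + 339709} = \sqrt{\left(\frac{2641}{7} + \frac{1977}{7}\right) + 339709} = \sqrt{\frac{4618}{7} + 339709} = \sqrt{\frac{2382581}{7}} = \frac{\sqrt{16678067}}{7}$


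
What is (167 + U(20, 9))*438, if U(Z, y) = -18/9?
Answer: 72270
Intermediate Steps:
U(Z, y) = -2 (U(Z, y) = -18*1/9 = -2)
(167 + U(20, 9))*438 = (167 - 2)*438 = 165*438 = 72270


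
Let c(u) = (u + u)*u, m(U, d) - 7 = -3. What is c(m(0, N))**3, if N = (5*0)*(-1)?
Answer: 32768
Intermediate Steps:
N = 0 (N = 0*(-1) = 0)
m(U, d) = 4 (m(U, d) = 7 - 3 = 4)
c(u) = 2*u**2 (c(u) = (2*u)*u = 2*u**2)
c(m(0, N))**3 = (2*4**2)**3 = (2*16)**3 = 32**3 = 32768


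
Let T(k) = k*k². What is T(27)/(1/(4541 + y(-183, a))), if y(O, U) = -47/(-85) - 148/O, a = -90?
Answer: 463576876596/5185 ≈ 8.9407e+7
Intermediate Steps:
y(O, U) = 47/85 - 148/O (y(O, U) = -47*(-1/85) - 148/O = 47/85 - 148/O)
T(k) = k³
T(27)/(1/(4541 + y(-183, a))) = 27³/(1/(4541 + (47/85 - 148/(-183)))) = 19683/(1/(4541 + (47/85 - 148*(-1/183)))) = 19683/(1/(4541 + (47/85 + 148/183))) = 19683/(1/(4541 + 21181/15555)) = 19683/(1/(70656436/15555)) = 19683/(15555/70656436) = 19683*(70656436/15555) = 463576876596/5185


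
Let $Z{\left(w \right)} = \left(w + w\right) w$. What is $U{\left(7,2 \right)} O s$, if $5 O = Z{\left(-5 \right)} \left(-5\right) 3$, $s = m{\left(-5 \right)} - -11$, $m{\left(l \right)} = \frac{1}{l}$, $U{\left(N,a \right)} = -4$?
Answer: $6480$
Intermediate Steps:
$s = \frac{54}{5}$ ($s = \frac{1}{-5} - -11 = - \frac{1}{5} + 11 = \frac{54}{5} \approx 10.8$)
$Z{\left(w \right)} = 2 w^{2}$ ($Z{\left(w \right)} = 2 w w = 2 w^{2}$)
$O = -150$ ($O = \frac{2 \left(-5\right)^{2} \left(-5\right) 3}{5} = \frac{2 \cdot 25 \left(-5\right) 3}{5} = \frac{50 \left(-5\right) 3}{5} = \frac{\left(-250\right) 3}{5} = \frac{1}{5} \left(-750\right) = -150$)
$U{\left(7,2 \right)} O s = \left(-4\right) \left(-150\right) \frac{54}{5} = 600 \cdot \frac{54}{5} = 6480$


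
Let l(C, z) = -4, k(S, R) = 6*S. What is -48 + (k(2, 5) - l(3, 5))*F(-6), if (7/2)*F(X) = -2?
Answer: -400/7 ≈ -57.143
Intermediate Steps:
F(X) = -4/7 (F(X) = (2/7)*(-2) = -4/7)
-48 + (k(2, 5) - l(3, 5))*F(-6) = -48 + (6*2 - 1*(-4))*(-4/7) = -48 + (12 + 4)*(-4/7) = -48 + 16*(-4/7) = -48 - 64/7 = -400/7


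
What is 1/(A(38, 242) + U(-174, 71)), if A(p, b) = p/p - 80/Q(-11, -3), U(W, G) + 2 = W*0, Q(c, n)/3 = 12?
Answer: -9/29 ≈ -0.31034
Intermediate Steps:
Q(c, n) = 36 (Q(c, n) = 3*12 = 36)
U(W, G) = -2 (U(W, G) = -2 + W*0 = -2 + 0 = -2)
A(p, b) = -11/9 (A(p, b) = p/p - 80/36 = 1 - 80*1/36 = 1 - 20/9 = -11/9)
1/(A(38, 242) + U(-174, 71)) = 1/(-11/9 - 2) = 1/(-29/9) = -9/29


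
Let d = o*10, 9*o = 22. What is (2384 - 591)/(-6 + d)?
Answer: 16137/166 ≈ 97.211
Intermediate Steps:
o = 22/9 (o = (1/9)*22 = 22/9 ≈ 2.4444)
d = 220/9 (d = (22/9)*10 = 220/9 ≈ 24.444)
(2384 - 591)/(-6 + d) = (2384 - 591)/(-6 + 220/9) = 1793/(166/9) = 1793*(9/166) = 16137/166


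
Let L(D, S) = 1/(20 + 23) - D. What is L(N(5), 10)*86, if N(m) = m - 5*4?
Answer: 1292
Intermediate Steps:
N(m) = -20 + m (N(m) = m - 20 = -20 + m)
L(D, S) = 1/43 - D
L(N(5), 10)*86 = (1/43 - (-20 + 5))*86 = (1/43 - 1*(-15))*86 = (1/43 + 15)*86 = (646/43)*86 = 1292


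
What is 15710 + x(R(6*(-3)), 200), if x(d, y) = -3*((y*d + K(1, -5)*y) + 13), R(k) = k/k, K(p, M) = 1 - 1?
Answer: 15071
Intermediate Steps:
K(p, M) = 0
R(k) = 1
x(d, y) = -39 - 3*d*y (x(d, y) = -3*((y*d + 0*y) + 13) = -3*((d*y + 0) + 13) = -3*(d*y + 13) = -3*(13 + d*y) = -39 - 3*d*y)
15710 + x(R(6*(-3)), 200) = 15710 + (-39 - 3*1*200) = 15710 + (-39 - 600) = 15710 - 639 = 15071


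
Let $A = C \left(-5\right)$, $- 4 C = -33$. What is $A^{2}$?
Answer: $\frac{27225}{16} \approx 1701.6$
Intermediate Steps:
$C = \frac{33}{4}$ ($C = \left(- \frac{1}{4}\right) \left(-33\right) = \frac{33}{4} \approx 8.25$)
$A = - \frac{165}{4}$ ($A = \frac{33}{4} \left(-5\right) = - \frac{165}{4} \approx -41.25$)
$A^{2} = \left(- \frac{165}{4}\right)^{2} = \frac{27225}{16}$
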